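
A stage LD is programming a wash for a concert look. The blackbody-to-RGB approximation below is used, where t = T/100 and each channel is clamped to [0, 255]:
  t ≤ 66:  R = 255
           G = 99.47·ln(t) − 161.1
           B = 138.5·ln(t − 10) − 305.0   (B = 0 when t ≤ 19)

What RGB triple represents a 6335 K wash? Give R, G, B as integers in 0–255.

t = 6335/100 = 63.35; the t ≤ 66 branch applies.
R = 255 by definition for t ≤ 66.
G = 99.47·ln 63.35 − 161.1 = 99.47·4.1487 − 161.1 = 251.569.
B = 138.5·ln(63.35 − 10) − 305.0 = 138.5·ln 53.35 − 305.0 = 138.5·3.9769 − 305.0 = 245.797.
Rounded: (255, 252, 246).

R=255, G=252, B=246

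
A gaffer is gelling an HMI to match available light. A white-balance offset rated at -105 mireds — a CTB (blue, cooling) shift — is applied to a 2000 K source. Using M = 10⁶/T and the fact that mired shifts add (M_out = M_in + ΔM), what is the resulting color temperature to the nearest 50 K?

2550 K

M_in = 10⁶/2000 = 500.00 mireds.
M_out = 500.00 + (-105) = 395.00 mireds.
T_out = 10⁶/395.00 = 2531.6 K → 2550 K.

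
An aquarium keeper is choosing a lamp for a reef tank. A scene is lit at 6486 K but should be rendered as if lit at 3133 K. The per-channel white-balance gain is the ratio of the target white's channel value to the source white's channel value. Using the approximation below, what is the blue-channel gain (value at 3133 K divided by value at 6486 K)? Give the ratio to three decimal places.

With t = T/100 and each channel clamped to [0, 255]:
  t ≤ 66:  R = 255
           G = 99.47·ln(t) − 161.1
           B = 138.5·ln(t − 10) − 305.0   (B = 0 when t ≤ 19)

0.476

At 6486 K (t = 64.86):
  B = 138.5·ln(64.86 − 10) − 305.0 = 138.5·ln 54.86 − 305.0 = 138.5·4.0048 − 305.0 = 249.663.
At 3133 K (t = 31.33):
  B = 138.5·ln(31.33 − 10) − 305.0 = 138.5·ln 21.33 − 305.0 = 138.5·3.0601 − 305.0 = 118.826.
Gain = 118.826 / 249.663 = 0.4759 → 0.476.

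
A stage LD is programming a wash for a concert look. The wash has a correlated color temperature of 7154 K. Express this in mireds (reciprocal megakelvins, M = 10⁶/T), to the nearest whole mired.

M = 10⁶ / 7154 = 139.782 → 140 mireds.

140 mireds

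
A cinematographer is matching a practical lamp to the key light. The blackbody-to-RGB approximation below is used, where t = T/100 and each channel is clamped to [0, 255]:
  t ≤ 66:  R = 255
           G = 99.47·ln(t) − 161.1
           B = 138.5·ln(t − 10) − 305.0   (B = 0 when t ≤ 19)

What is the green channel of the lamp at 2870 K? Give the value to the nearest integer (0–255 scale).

173

t = 2870/100 = 28.7; the t ≤ 66 branch applies.
G = 99.47·ln 28.7 − 161.1 = 99.47·3.3569 − 161.1 = 172.811.
Rounded: 173.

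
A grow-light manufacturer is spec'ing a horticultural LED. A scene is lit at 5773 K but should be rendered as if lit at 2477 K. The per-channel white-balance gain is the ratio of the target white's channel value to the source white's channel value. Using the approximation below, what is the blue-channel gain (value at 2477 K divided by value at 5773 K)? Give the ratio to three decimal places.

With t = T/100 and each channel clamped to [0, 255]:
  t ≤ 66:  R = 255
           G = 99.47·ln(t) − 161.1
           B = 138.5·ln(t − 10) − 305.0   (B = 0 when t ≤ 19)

0.295

At 5773 K (t = 57.73):
  B = 138.5·ln(57.73 − 10) − 305.0 = 138.5·ln 47.73 − 305.0 = 138.5·3.8656 − 305.0 = 230.380.
At 2477 K (t = 24.77):
  B = 138.5·ln(24.77 − 10) − 305.0 = 138.5·ln 14.77 − 305.0 = 138.5·2.6926 − 305.0 = 67.925.
Gain = 67.925 / 230.380 = 0.2948 → 0.295.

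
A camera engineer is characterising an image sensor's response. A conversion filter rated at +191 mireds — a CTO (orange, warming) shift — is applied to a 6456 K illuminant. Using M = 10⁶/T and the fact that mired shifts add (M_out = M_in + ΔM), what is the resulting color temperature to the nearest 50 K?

2900 K

M_in = 10⁶/6456 = 154.89 mireds.
M_out = 154.89 + (+191) = 345.89 mireds.
T_out = 10⁶/345.89 = 2891.1 K → 2900 K.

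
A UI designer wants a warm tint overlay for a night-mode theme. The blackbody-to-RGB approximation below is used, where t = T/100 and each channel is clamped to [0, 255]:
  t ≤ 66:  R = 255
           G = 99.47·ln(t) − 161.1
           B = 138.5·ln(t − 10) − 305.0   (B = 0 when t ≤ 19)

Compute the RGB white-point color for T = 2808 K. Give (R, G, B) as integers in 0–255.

(255, 171, 96)

t = 2808/100 = 28.08; the t ≤ 66 branch applies.
R = 255 by definition for t ≤ 66.
G = 99.47·ln 28.08 − 161.1 = 99.47·3.3351 − 161.1 = 170.638.
B = 138.5·ln(28.08 − 10) − 305.0 = 138.5·ln 18.08 − 305.0 = 138.5·2.8948 − 305.0 = 95.931.
Rounded: (255, 171, 96).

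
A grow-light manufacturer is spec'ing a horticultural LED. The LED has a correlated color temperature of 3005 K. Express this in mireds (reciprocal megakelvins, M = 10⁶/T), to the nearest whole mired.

M = 10⁶ / 3005 = 332.779 → 333 mireds.

333 mireds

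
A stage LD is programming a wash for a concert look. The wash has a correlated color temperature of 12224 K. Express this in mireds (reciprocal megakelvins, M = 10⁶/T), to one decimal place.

M = 10⁶ / 12224 = 81.806 → 81.8 mireds.

81.8 mireds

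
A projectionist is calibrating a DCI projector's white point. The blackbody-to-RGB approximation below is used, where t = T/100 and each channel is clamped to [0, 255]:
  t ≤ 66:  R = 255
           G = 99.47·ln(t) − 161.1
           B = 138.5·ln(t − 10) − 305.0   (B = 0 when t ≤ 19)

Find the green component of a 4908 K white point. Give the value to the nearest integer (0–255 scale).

226

t = 4908/100 = 49.08; the t ≤ 66 branch applies.
G = 99.47·ln 49.08 − 161.1 = 99.47·3.8935 − 161.1 = 226.182.
Rounded: 226.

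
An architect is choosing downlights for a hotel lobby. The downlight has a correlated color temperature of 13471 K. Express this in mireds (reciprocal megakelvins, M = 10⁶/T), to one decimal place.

M = 10⁶ / 13471 = 74.234 → 74.2 mireds.

74.2 mireds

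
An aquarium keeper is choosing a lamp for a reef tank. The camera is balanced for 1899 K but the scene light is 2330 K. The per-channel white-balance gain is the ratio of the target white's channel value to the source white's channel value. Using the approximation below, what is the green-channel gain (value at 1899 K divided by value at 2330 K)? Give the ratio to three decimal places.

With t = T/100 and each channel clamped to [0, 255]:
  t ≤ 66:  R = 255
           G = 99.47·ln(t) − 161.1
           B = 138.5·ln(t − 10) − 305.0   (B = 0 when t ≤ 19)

0.866

At 2330 K (t = 23.3):
  G = 99.47·ln 23.3 − 161.1 = 99.47·3.1485 − 161.1 = 152.077.
At 1899 K (t = 18.99):
  G = 99.47·ln 18.99 − 161.1 = 99.47·2.9439 − 161.1 = 131.731.
Gain = 131.731 / 152.077 = 0.8662 → 0.866.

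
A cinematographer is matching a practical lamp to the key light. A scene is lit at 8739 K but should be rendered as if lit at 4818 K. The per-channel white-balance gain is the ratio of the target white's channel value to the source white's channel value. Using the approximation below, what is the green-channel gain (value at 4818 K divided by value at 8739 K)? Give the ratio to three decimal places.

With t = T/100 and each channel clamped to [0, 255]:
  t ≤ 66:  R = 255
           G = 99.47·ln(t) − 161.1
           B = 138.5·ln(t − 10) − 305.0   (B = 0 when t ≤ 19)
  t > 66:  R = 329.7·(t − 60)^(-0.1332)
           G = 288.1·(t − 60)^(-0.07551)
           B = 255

At 8739 K (t = 87.39):
  G = 288.1·(87.39 − 60)^(-0.07551) = 288.1·27.39^(-0.07551) = 288.1·0.77884 = 224.383.
At 4818 K (t = 48.18):
  G = 99.47·ln 48.18 − 161.1 = 99.47·3.8749 − 161.1 = 224.341.
Gain = 224.341 / 224.383 = 0.9998 → 1.000.

1.000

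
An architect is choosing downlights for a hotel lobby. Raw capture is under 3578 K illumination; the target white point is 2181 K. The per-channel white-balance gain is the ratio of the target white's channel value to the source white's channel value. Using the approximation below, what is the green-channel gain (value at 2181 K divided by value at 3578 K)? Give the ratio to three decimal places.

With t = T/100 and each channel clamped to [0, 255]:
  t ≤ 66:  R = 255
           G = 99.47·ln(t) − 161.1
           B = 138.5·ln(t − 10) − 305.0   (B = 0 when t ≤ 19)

0.747

At 3578 K (t = 35.78):
  G = 99.47·ln 35.78 − 161.1 = 99.47·3.5774 − 161.1 = 194.743.
At 2181 K (t = 21.81):
  G = 99.47·ln 21.81 − 161.1 = 99.47·3.0824 − 161.1 = 145.503.
Gain = 145.503 / 194.743 = 0.7472 → 0.747.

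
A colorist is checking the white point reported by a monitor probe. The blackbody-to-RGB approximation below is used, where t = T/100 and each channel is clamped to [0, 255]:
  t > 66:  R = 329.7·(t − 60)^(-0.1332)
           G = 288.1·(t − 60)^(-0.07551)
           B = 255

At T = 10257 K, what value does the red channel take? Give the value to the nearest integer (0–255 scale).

t = 10257/100 = 102.57; the t > 66 branch applies.
R = 329.7·(102.57 − 60)^(-0.1332) = 329.7·42.57^(-0.1332) = 329.7·0.60674 = 200.043.
Rounded: 200.

200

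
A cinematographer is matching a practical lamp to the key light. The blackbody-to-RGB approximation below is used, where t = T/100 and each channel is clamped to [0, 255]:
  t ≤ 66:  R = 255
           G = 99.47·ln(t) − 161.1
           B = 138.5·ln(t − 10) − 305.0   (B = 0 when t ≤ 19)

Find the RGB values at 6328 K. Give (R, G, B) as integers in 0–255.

(255, 251, 246)

t = 6328/100 = 63.28; the t ≤ 66 branch applies.
R = 255 by definition for t ≤ 66.
G = 99.47·ln 63.28 − 161.1 = 99.47·4.1476 − 161.1 = 251.459.
B = 138.5·ln(63.28 − 10) − 305.0 = 138.5·ln 53.28 − 305.0 = 138.5·3.9756 − 305.0 = 245.615.
Rounded: (255, 251, 246).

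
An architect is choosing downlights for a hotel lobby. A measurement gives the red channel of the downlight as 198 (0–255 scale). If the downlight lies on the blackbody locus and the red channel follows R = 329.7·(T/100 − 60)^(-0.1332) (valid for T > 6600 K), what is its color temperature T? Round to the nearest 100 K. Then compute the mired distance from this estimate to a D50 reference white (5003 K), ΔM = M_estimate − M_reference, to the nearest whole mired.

(t − 60)^(-0.1332) = 198/329.7 = 0.60055.
t − 60 = 0.60055^(1/-0.1332) = 0.60055^(-7.508) = 45.980, so t = 105.980.
T = 100·t = 10598 K → 10600 K to the nearest 100 K.
M_estimate = 10⁶/10600 = 94.34; M_reference = 10⁶/5003 = 199.88.
ΔM = 94.34 − 199.88 = -105.54 → -106 mireds.

-106 mireds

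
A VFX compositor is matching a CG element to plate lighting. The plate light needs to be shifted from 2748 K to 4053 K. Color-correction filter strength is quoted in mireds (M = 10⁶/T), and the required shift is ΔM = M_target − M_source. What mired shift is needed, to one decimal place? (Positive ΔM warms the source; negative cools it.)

M_source = 10⁶/2748 = 363.901; M_target = 10⁶/4053 = 246.731.
ΔM = 246.731 − 363.901 = -117.170 → -117.2 mireds, a cooling shift.

-117.2 mireds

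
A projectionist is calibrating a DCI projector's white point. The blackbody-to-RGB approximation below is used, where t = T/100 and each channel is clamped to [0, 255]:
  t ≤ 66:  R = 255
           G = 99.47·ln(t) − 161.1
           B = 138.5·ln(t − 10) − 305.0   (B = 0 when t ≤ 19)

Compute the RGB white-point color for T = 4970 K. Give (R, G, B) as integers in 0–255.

t = 4970/100 = 49.7; the t ≤ 66 branch applies.
R = 255 by definition for t ≤ 66.
G = 99.47·ln 49.7 − 161.1 = 99.47·3.9060 − 161.1 = 227.430.
B = 138.5·ln(49.7 − 10) − 305.0 = 138.5·ln 39.7 − 305.0 = 138.5·3.6814 − 305.0 = 204.867.
Rounded: (255, 227, 205).

(255, 227, 205)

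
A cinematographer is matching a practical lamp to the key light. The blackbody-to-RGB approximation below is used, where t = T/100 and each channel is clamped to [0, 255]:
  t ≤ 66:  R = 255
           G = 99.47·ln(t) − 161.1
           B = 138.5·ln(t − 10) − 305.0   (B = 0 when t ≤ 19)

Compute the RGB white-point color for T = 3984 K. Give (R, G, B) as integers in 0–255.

(255, 205, 165)

t = 3984/100 = 39.84; the t ≤ 66 branch applies.
R = 255 by definition for t ≤ 66.
G = 99.47·ln 39.84 − 161.1 = 99.47·3.6849 − 161.1 = 205.434.
B = 138.5·ln(39.84 − 10) − 305.0 = 138.5·ln 29.84 − 305.0 = 138.5·3.3958 − 305.0 = 165.325.
Rounded: (255, 205, 165).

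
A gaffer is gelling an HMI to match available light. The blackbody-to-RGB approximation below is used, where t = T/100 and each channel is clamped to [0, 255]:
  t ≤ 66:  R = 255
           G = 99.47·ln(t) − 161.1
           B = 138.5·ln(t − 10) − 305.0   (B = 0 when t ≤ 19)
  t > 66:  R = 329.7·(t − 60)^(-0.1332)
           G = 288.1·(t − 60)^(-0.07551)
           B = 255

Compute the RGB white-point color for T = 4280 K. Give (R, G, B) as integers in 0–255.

t = 4280/100 = 42.8; the t ≤ 66 branch applies.
R = 255 by definition for t ≤ 66.
G = 99.47·ln 42.8 − 161.1 = 99.47·3.7565 − 161.1 = 212.563.
B = 138.5·ln(42.8 − 10) − 305.0 = 138.5·ln 32.8 − 305.0 = 138.5·3.4904 − 305.0 = 178.424.
Rounded: (255, 213, 178).

(255, 213, 178)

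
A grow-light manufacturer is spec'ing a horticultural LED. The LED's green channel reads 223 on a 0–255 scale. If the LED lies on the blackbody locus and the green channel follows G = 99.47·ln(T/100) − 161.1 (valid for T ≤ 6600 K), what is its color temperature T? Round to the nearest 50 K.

ln t = (223 + 161.1) / 99.47 = 3.8615.
t = e^3.8615 = 47.535.
T = 100·t = 4753 K → 4750 K to the nearest 50 K.

4750 K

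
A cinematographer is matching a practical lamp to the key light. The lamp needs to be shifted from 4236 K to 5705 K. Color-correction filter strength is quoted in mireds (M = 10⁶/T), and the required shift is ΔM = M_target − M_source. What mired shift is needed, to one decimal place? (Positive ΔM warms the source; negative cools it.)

M_source = 10⁶/4236 = 236.072; M_target = 10⁶/5705 = 175.285.
ΔM = 175.285 − 236.072 = -60.787 → -60.8 mireds, a cooling shift.

-60.8 mireds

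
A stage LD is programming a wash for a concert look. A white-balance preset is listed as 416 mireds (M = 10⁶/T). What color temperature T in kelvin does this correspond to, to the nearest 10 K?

T = 10⁶ / 416 = 2403.85 K → 2400 K.

2400 K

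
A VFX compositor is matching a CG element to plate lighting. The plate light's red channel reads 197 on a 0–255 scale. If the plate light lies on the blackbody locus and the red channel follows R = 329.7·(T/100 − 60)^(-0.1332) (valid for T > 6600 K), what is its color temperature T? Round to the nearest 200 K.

10800 K

(t − 60)^(-0.1332) = 197/329.7 = 0.59751.
t − 60 = 0.59751^(1/-0.1332) = 0.59751^(-7.508) = 47.761, so t = 107.761.
T = 100·t = 10776 K → 10800 K to the nearest 200 K.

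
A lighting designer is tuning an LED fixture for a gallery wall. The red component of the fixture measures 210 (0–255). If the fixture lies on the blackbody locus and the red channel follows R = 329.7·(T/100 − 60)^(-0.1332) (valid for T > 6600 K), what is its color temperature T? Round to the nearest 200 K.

9000 K

(t − 60)^(-0.1332) = 210/329.7 = 0.63694.
t − 60 = 0.63694^(1/-0.1332) = 0.63694^(-7.508) = 29.561, so t = 89.561.
T = 100·t = 8956 K → 9000 K to the nearest 200 K.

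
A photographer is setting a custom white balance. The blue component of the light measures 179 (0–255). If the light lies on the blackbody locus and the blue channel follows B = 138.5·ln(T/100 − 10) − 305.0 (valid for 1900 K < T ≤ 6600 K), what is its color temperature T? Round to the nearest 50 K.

4300 K

ln(t − 10) = (179 + 305.0) / 138.5 = 3.4946.
t − 10 = e^3.4946 = 32.937, so t = 42.937.
T = 100·t = 4294 K → 4300 K to the nearest 50 K.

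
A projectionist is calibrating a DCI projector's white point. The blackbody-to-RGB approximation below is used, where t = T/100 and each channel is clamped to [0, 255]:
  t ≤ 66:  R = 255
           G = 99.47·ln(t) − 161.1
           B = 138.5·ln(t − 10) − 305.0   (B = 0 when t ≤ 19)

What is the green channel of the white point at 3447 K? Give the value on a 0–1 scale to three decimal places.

0.749

t = 3447/100 = 34.47; the t ≤ 66 branch applies.
G = 99.47·ln 34.47 − 161.1 = 99.47·3.5401 − 161.1 = 191.033.
On a 0–1 scale: 191.033/255 = 0.7491 → 0.749.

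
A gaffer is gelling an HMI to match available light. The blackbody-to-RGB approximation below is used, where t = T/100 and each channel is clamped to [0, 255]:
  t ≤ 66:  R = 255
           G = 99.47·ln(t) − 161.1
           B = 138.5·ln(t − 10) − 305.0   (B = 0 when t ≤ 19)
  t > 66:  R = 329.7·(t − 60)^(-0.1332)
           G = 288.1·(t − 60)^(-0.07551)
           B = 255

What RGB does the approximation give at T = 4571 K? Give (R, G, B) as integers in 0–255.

(255, 219, 190)

t = 4571/100 = 45.71; the t ≤ 66 branch applies.
R = 255 by definition for t ≤ 66.
G = 99.47·ln 45.71 − 161.1 = 99.47·3.8223 − 161.1 = 219.106.
B = 138.5·ln(45.71 − 10) − 305.0 = 138.5·ln 35.71 − 305.0 = 138.5·3.5754 − 305.0 = 190.197.
Rounded: (255, 219, 190).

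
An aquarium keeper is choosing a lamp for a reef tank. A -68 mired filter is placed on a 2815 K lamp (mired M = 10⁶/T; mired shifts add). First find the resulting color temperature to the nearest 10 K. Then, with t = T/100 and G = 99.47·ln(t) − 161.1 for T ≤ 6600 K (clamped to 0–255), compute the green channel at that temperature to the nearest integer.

192

M_in = 10⁶/2815 = 355.24; M_out = 355.24 + (-68) = 287.24.
T_out = 10⁶/287.24 = 3481.4 K → 3480 K; t = 34.8.
G = 99.47·ln 34.8 − 161.1 = 99.47·3.5496 − 161.1 = 191.980.
Rounded: 192.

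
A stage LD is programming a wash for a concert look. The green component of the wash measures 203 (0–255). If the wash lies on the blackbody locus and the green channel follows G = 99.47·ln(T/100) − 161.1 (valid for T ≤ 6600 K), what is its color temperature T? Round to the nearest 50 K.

ln t = (203 + 161.1) / 99.47 = 3.6604.
t = e^3.6604 = 38.877.
T = 100·t = 3888 K → 3900 K to the nearest 50 K.

3900 K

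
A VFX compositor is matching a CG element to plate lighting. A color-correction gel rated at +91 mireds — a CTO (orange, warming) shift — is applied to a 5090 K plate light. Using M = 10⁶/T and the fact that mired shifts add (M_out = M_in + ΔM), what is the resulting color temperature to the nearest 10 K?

M_in = 10⁶/5090 = 196.46 mireds.
M_out = 196.46 + (+91) = 287.46 mireds.
T_out = 10⁶/287.46 = 3478.7 K → 3480 K.

3480 K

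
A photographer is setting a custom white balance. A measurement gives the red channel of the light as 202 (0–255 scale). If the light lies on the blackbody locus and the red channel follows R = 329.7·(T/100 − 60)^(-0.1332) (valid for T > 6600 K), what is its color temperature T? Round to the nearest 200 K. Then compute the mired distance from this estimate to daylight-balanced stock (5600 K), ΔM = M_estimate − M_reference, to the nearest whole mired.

(t − 60)^(-0.1332) = 202/329.7 = 0.61268.
t − 60 = 0.61268^(1/-0.1332) = 0.61268^(-7.508) = 39.569, so t = 99.569.
T = 100·t = 9957 K → 10000 K to the nearest 200 K.
M_estimate = 10⁶/10000 = 100.00; M_reference = 10⁶/5600 = 178.57.
ΔM = 100.00 − 178.57 = -78.57 → -79 mireds.

-79 mireds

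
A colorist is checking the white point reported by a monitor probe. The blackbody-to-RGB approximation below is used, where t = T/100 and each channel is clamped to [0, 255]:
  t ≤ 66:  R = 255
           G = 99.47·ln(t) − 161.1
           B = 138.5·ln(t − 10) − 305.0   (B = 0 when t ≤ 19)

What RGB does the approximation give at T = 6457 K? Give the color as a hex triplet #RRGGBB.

#FFFDF9

t = 6457/100 = 64.57; the t ≤ 66 branch applies.
R = 255 by definition for t ≤ 66.
G = 99.47·ln 64.57 − 161.1 = 99.47·4.1677 − 161.1 = 253.466.
B = 138.5·ln(64.57 − 10) − 305.0 = 138.5·ln 54.57 − 305.0 = 138.5·3.9995 − 305.0 = 248.929.
Rounded: (255, 253, 249).
In hex: #FFFDF9.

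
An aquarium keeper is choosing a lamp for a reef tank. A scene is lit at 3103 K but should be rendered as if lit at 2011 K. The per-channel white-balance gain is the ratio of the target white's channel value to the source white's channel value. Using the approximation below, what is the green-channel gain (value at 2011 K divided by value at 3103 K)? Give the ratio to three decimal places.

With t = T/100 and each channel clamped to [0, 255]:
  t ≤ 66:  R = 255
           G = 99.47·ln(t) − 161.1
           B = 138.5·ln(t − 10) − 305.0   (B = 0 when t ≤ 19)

At 3103 K (t = 31.03):
  G = 99.47·ln 31.03 − 161.1 = 99.47·3.4350 − 161.1 = 180.575.
At 2011 K (t = 20.11):
  G = 99.47·ln 20.11 − 161.1 = 99.47·3.0012 − 161.1 = 137.431.
Gain = 137.431 / 180.575 = 0.7611 → 0.761.

0.761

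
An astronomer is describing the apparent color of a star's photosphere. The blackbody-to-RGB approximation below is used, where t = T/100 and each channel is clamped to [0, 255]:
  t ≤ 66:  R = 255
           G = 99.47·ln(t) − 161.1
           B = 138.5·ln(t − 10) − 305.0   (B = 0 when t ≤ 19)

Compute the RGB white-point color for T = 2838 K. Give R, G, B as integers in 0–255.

R=255, G=172, B=98

t = 2838/100 = 28.38; the t ≤ 66 branch applies.
R = 255 by definition for t ≤ 66.
G = 99.47·ln 28.38 − 161.1 = 99.47·3.3457 − 161.1 = 171.695.
B = 138.5·ln(28.38 − 10) − 305.0 = 138.5·ln 18.38 − 305.0 = 138.5·2.9113 − 305.0 = 98.210.
Rounded: (255, 172, 98).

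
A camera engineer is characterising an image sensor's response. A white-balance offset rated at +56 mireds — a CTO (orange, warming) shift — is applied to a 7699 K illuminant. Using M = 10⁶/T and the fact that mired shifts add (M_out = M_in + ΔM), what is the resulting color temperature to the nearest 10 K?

M_in = 10⁶/7699 = 129.89 mireds.
M_out = 129.89 + (+56) = 185.89 mireds.
T_out = 10⁶/185.89 = 5379.6 K → 5380 K.

5380 K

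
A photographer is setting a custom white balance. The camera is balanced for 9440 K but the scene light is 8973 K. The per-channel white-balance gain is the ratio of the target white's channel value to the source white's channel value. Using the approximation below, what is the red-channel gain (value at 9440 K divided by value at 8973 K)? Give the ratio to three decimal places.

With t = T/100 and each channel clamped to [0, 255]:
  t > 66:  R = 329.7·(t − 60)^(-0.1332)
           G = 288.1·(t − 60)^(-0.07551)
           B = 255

0.981

At 8973 K (t = 89.73):
  R = 329.7·(89.73 − 60)^(-0.1332) = 329.7·29.73^(-0.1332) = 329.7·0.63646 = 209.841.
At 9440 K (t = 94.4):
  R = 329.7·(94.4 − 60)^(-0.1332) = 329.7·34.4^(-0.1332) = 329.7·0.62421 = 205.802.
Gain = 205.802 / 209.841 = 0.9808 → 0.981.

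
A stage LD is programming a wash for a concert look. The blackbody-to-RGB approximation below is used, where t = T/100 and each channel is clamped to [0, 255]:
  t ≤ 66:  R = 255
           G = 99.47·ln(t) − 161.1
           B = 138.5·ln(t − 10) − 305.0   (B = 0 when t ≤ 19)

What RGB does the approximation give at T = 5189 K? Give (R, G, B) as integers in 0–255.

(255, 232, 212)

t = 5189/100 = 51.89; the t ≤ 66 branch applies.
R = 255 by definition for t ≤ 66.
G = 99.47·ln 51.89 − 161.1 = 99.47·3.9491 − 161.1 = 231.720.
B = 138.5·ln(51.89 − 10) − 305.0 = 138.5·ln 41.89 − 305.0 = 138.5·3.7350 − 305.0 = 212.304.
Rounded: (255, 232, 212).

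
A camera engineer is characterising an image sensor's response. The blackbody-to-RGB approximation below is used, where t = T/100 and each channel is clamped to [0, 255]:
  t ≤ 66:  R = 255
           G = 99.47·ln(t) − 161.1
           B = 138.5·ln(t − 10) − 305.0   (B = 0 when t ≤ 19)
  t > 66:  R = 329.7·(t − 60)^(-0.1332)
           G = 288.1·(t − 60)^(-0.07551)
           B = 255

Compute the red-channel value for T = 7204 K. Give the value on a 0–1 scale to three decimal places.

0.928

t = 7204/100 = 72.04; the t > 66 branch applies.
R = 329.7·(72.04 − 60)^(-0.1332) = 329.7·12.04^(-0.1332) = 329.7·0.71789 = 236.690.
On a 0–1 scale: 236.690/255 = 0.9282 → 0.928.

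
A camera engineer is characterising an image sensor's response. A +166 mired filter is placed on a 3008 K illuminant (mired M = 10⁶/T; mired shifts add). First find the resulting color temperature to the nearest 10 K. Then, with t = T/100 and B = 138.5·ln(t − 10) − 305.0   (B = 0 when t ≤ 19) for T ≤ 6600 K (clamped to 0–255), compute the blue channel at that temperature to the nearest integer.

M_in = 10⁶/3008 = 332.45; M_out = 332.45 + (+166) = 498.45.
T_out = 10⁶/498.45 = 2006.2 K → 2010 K; t = 20.1.
B = 138.5·ln(20.1 − 10) − 305.0 = 138.5·ln 10.1 − 305.0 = 138.5·2.3125 − 305.0 = 15.286.
Rounded: 15.

15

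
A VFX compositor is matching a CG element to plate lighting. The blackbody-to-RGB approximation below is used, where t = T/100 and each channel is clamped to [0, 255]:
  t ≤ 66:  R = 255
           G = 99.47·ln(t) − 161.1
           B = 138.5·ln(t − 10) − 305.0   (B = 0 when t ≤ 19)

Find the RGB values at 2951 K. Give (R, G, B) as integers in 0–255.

(255, 176, 106)

t = 2951/100 = 29.51; the t ≤ 66 branch applies.
R = 255 by definition for t ≤ 66.
G = 99.47·ln 29.51 − 161.1 = 99.47·3.3847 − 161.1 = 175.579.
B = 138.5·ln(29.51 − 10) − 305.0 = 138.5·ln 19.51 − 305.0 = 138.5·2.9709 − 305.0 = 106.473.
Rounded: (255, 176, 106).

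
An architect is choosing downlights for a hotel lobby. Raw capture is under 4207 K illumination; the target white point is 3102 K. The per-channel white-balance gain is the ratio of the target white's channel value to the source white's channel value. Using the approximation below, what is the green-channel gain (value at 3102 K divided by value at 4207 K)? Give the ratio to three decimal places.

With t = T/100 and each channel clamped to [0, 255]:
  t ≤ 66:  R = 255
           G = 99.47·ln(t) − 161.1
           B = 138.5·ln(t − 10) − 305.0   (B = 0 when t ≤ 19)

0.856

At 4207 K (t = 42.07):
  G = 99.47·ln 42.07 − 161.1 = 99.47·3.7393 − 161.1 = 210.852.
At 3102 K (t = 31.02):
  G = 99.47·ln 31.02 − 161.1 = 99.47·3.4346 − 161.1 = 180.543.
Gain = 180.543 / 210.852 = 0.8563 → 0.856.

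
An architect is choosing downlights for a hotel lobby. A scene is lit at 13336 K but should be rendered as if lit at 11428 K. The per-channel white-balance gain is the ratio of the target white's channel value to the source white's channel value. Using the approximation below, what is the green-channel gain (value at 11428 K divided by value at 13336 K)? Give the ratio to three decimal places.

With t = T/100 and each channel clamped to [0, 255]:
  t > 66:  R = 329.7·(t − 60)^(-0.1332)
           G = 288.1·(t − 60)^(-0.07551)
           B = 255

1.023

At 13336 K (t = 133.36):
  G = 288.1·(133.36 − 60)^(-0.07551) = 288.1·73.36^(-0.07551) = 288.1·0.72300 = 208.297.
At 11428 K (t = 114.28):
  G = 288.1·(114.28 − 60)^(-0.07551) = 288.1·54.28^(-0.07551) = 288.1·0.73963 = 213.089.
Gain = 213.089 / 208.297 = 1.0230 → 1.023.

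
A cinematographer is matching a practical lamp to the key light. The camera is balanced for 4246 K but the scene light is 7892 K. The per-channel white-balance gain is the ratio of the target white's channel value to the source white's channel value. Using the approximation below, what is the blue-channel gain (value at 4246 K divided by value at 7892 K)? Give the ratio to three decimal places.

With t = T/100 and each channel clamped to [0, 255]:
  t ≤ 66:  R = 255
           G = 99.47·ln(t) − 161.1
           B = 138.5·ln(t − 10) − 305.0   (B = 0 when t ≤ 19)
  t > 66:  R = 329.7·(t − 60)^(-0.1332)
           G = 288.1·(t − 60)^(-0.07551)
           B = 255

At 7892 K (t = 78.92):
  B = 255 by definition for t > 66.
At 4246 K (t = 42.46):
  B = 138.5·ln(42.46 − 10) − 305.0 = 138.5·ln 32.46 − 305.0 = 138.5·3.4800 − 305.0 = 176.981.
Gain = 176.981 / 255.000 = 0.6940 → 0.694.

0.694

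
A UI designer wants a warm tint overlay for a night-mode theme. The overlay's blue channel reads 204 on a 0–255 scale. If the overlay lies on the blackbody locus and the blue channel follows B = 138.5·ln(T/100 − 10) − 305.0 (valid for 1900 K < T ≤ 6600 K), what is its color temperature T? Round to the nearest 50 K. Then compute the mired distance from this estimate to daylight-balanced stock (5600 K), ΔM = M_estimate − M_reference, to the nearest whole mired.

+23 mireds

ln(t − 10) = (204 + 305.0) / 138.5 = 3.6751.
t − 10 = e^3.6751 = 39.452, so t = 49.452.
T = 100·t = 4945 K → 4950 K to the nearest 50 K.
M_estimate = 10⁶/4950 = 202.02; M_reference = 10⁶/5600 = 178.57.
ΔM = 202.02 − 178.57 = 23.45 → +23 mireds.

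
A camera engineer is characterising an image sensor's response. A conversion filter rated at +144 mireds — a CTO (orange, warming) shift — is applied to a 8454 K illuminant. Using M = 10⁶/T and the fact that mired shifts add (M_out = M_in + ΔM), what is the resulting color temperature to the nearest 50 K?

M_in = 10⁶/8454 = 118.29 mireds.
M_out = 118.29 + (+144) = 262.29 mireds.
T_out = 10⁶/262.29 = 3812.6 K → 3800 K.

3800 K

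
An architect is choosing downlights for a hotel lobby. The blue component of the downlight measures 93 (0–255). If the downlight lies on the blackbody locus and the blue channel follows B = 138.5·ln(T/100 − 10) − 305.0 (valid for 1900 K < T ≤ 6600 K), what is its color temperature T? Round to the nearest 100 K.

ln(t − 10) = (93 + 305.0) / 138.5 = 2.8736.
t − 10 = e^2.8736 = 17.701, so t = 27.701.
T = 100·t = 2770 K → 2800 K to the nearest 100 K.

2800 K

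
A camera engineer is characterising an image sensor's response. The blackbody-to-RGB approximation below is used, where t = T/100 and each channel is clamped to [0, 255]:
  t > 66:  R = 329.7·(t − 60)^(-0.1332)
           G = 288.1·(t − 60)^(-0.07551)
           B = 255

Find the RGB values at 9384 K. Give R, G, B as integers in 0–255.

R=206, G=221, B=255

t = 9384/100 = 93.84; the t > 66 branch applies.
R = 329.7·(93.84 − 60)^(-0.1332) = 329.7·33.84^(-0.1332) = 329.7·0.62558 = 206.252.
G = 288.1·(93.84 − 60)^(-0.07551) = 288.1·33.84^(-0.07551) = 288.1·0.76650 = 220.829.
B = 255 by definition for t > 66.
Rounded: (206, 221, 255).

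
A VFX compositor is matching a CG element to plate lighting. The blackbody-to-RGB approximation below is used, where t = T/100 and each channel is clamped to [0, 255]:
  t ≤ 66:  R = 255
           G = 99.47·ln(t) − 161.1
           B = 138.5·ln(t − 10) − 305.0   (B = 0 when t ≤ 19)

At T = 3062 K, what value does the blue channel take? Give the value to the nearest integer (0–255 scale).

114

t = 3062/100 = 30.62; the t ≤ 66 branch applies.
B = 138.5·ln(30.62 − 10) − 305.0 = 138.5·ln 20.62 − 305.0 = 138.5·3.0263 − 305.0 = 114.137.
Rounded: 114.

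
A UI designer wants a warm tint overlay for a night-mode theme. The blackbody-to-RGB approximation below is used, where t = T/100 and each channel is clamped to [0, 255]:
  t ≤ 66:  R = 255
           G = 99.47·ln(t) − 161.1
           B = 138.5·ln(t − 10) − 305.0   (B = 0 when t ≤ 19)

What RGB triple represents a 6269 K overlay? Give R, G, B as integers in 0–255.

t = 6269/100 = 62.69; the t ≤ 66 branch applies.
R = 255 by definition for t ≤ 66.
G = 99.47·ln 62.69 − 161.1 = 99.47·4.1382 − 161.1 = 250.527.
B = 138.5·ln(62.69 − 10) − 305.0 = 138.5·ln 52.69 − 305.0 = 138.5·3.9644 − 305.0 = 244.073.
Rounded: (255, 251, 244).

R=255, G=251, B=244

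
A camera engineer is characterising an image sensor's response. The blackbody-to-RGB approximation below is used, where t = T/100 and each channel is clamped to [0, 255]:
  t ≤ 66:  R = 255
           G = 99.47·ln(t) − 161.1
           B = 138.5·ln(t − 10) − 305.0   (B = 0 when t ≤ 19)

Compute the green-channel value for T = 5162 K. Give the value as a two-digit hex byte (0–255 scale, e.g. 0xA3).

0xE7

t = 5162/100 = 51.62; the t ≤ 66 branch applies.
G = 99.47·ln 51.62 − 161.1 = 99.47·3.9439 − 161.1 = 231.201.
Rounded: 231; in hex, 0xE7.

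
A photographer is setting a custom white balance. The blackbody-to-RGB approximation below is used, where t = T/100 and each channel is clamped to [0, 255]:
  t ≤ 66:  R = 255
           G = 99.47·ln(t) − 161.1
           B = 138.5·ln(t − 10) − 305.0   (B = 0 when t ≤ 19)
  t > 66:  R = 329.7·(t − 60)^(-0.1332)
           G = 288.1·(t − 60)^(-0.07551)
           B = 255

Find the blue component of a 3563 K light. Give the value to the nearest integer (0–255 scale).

t = 3563/100 = 35.63; the t ≤ 66 branch applies.
B = 138.5·ln(35.63 − 10) − 305.0 = 138.5·ln 25.63 − 305.0 = 138.5·3.2438 − 305.0 = 144.261.
Rounded: 144.

144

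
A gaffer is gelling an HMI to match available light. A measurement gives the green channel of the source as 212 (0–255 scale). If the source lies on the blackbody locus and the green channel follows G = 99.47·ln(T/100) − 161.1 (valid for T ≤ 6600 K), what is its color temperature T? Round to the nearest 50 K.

4250 K

ln t = (212 + 161.1) / 99.47 = 3.7509.
t = e^3.7509 = 42.559.
T = 100·t = 4256 K → 4250 K to the nearest 50 K.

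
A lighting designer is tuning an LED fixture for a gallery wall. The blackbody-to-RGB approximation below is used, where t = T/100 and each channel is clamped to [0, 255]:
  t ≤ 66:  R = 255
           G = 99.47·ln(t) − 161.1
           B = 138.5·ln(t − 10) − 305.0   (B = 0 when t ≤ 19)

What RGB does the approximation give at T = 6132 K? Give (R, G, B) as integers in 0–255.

t = 6132/100 = 61.32; the t ≤ 66 branch applies.
R = 255 by definition for t ≤ 66.
G = 99.47·ln 61.32 − 161.1 = 99.47·4.1161 − 161.1 = 248.329.
B = 138.5·ln(61.32 − 10) − 305.0 = 138.5·ln 51.32 − 305.0 = 138.5·3.9381 − 305.0 = 240.424.
Rounded: (255, 248, 240).

(255, 248, 240)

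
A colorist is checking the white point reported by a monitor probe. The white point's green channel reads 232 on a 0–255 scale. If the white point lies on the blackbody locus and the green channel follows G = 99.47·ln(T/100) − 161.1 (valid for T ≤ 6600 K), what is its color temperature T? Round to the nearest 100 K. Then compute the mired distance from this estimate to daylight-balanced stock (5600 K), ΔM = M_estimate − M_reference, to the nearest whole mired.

+14 mireds

ln t = (232 + 161.1) / 99.47 = 3.9519.
t = e^3.9519 = 52.036.
T = 100·t = 5204 K → 5200 K to the nearest 100 K.
M_estimate = 10⁶/5200 = 192.31; M_reference = 10⁶/5600 = 178.57.
ΔM = 192.31 − 178.57 = 13.74 → +14 mireds.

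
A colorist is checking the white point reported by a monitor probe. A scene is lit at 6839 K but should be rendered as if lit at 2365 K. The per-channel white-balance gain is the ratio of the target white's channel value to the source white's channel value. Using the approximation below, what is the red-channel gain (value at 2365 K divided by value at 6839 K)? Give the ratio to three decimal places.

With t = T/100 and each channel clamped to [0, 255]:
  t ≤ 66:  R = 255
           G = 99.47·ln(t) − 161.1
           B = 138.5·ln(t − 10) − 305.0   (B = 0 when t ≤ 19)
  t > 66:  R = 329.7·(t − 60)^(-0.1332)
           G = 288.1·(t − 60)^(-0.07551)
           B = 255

1.027

At 6839 K (t = 68.39):
  R = 329.7·(68.39 − 60)^(-0.1332) = 329.7·8.39^(-0.1332) = 329.7·0.75328 = 248.356.
At 2365 K (t = 23.65):
  R = 255 by definition for t ≤ 66.
Gain = 255.000 / 248.356 = 1.0268 → 1.027.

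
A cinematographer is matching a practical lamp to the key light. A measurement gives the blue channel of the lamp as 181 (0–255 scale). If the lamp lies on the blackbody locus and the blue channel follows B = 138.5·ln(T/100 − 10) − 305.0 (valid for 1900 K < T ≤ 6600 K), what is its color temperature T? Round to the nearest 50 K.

ln(t − 10) = (181 + 305.0) / 138.5 = 3.5090.
t − 10 = e^3.5090 = 33.416, so t = 43.416.
T = 100·t = 4342 K → 4350 K to the nearest 50 K.

4350 K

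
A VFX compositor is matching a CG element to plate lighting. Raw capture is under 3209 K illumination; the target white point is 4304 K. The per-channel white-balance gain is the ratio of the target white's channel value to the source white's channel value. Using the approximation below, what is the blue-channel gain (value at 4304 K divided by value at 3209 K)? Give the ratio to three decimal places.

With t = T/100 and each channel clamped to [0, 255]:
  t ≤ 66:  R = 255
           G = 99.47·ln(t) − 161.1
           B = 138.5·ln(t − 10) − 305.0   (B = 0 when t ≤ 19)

At 3209 K (t = 32.09):
  B = 138.5·ln(32.09 − 10) − 305.0 = 138.5·ln 22.09 − 305.0 = 138.5·3.0951 − 305.0 = 123.675.
At 4304 K (t = 43.04):
  B = 138.5·ln(43.04 − 10) − 305.0 = 138.5·ln 33.04 − 305.0 = 138.5·3.4977 − 305.0 = 179.434.
Gain = 179.434 / 123.675 = 1.4509 → 1.451.

1.451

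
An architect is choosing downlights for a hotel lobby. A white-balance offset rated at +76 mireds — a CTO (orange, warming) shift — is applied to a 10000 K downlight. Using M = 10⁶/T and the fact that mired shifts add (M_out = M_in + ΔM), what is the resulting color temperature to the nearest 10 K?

5680 K

M_in = 10⁶/10000 = 100.00 mireds.
M_out = 100.00 + (+76) = 176.00 mireds.
T_out = 10⁶/176.00 = 5681.8 K → 5680 K.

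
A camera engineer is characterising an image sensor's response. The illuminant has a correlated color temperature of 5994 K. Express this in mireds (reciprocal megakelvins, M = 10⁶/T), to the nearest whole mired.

167 mireds

M = 10⁶ / 5994 = 166.834 → 167 mireds.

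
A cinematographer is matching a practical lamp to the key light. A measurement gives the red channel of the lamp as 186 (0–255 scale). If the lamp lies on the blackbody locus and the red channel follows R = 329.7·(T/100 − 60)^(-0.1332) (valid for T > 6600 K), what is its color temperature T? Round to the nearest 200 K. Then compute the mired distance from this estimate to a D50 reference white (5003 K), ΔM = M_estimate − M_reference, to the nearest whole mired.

-125 mireds

(t − 60)^(-0.1332) = 186/329.7 = 0.56415.
t − 60 = 0.56415^(1/-0.1332) = 0.56415^(-7.508) = 73.521, so t = 133.521.
T = 100·t = 13352 K → 13400 K to the nearest 200 K.
M_estimate = 10⁶/13400 = 74.63; M_reference = 10⁶/5003 = 199.88.
ΔM = 74.63 − 199.88 = -125.25 → -125 mireds.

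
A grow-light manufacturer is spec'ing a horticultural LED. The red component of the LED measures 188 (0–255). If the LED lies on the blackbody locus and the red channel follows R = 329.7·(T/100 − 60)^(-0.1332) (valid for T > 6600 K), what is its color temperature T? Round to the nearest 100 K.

12800 K

(t − 60)^(-0.1332) = 188/329.7 = 0.57022.
t − 60 = 0.57022^(1/-0.1332) = 0.57022^(-7.508) = 67.848, so t = 127.848.
T = 100·t = 12785 K → 12800 K to the nearest 100 K.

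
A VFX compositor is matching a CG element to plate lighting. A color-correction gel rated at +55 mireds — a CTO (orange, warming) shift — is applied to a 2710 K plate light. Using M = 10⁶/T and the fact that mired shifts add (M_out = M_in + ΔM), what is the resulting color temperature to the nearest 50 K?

M_in = 10⁶/2710 = 369.00 mireds.
M_out = 369.00 + (+55) = 424.00 mireds.
T_out = 10⁶/424.00 = 2358.5 K → 2350 K.

2350 K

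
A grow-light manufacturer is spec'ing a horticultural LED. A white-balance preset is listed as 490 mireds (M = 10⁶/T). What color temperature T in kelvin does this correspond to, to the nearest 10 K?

2040 K

T = 10⁶ / 490 = 2040.82 K → 2040 K.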